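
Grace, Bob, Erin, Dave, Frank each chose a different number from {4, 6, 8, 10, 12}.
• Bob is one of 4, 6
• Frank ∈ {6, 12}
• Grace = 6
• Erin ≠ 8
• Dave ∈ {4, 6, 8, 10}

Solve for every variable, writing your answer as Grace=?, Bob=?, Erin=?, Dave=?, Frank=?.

Grace's domain is down to {6}, so Grace = 6. Eliminate 6 elsewhere: Bob, Erin, Dave, Frank.
Bob must be 4 (only option left). Eliminate 4 elsewhere: Erin, Dave.
Frank must be 12 (only option left). Strike 12 from Erin.
Erin has just one choice, so Erin = 10. So Dave can't be 10.
Dave's domain is down to {8}, so Dave = 8.

Grace=6, Bob=4, Erin=10, Dave=8, Frank=12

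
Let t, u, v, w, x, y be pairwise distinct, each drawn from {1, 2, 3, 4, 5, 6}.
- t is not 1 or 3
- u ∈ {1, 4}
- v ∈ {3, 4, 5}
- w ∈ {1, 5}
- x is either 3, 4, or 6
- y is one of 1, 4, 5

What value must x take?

The 6 variables together cover exactly {1, 2, 3, 4, 5, 6} — 6 values for 6 variables — and 2 appears only in t's list, so t = 2.
Among the 5 still-open variables, 6 fits only x (and all 5 values in {1, 3, 4, 5, 6} must be used), so x = 6.

6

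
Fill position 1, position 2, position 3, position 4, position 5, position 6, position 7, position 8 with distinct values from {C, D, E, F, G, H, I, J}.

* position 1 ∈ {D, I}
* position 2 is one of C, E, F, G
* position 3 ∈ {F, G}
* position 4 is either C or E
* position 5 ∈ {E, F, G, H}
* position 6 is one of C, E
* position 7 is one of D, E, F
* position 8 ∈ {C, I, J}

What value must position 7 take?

D

The 8 variables together cover exactly {C, D, E, F, G, H, I, J} — 8 values for 8 variables — and H appears only in position 5's list, so position 5 = H.
Among the 7 still-open variables, J fits only position 8 (and all 7 values in {C, D, E, F, G, I, J} must be used), so position 8 = J.
The 6 still-open variables draw from only 6 values {C, D, E, F, G, I}, so each is used; only position 1 can be I, hence position 1 = I.
Among the 5 still-open variables, D fits only position 7 (and all 5 values in {C, D, E, F, G} must be used), so position 7 = D.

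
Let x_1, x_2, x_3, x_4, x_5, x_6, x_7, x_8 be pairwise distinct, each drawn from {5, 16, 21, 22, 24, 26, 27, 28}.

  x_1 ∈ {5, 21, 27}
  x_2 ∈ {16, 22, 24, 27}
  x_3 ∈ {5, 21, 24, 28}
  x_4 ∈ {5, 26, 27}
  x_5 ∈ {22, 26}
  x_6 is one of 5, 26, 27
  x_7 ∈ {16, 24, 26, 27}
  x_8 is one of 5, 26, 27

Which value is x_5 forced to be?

The 8 variables draw from only 8 values {5, 16, 21, 22, 24, 26, 27, 28}, so each is used; only x_3 can be 28, hence x_3 = 28.
The 7 still-open variables together cover exactly {5, 16, 21, 22, 24, 26, 27} — 7 values for 7 variables — and 21 appears only in x_1's list, so x_1 = 21.
The 3 variables x_4, x_6, x_8 are confined to {5, 26, 27}, which locks those values in; drop them from x_2, x_5, x_7.
So x_5 = 22.

22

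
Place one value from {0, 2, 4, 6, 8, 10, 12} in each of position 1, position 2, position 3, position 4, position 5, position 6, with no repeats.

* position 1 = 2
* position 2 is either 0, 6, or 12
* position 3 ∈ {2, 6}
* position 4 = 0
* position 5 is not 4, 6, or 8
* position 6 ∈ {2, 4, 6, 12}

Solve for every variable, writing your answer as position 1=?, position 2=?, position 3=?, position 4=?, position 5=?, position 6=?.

position 1 must be 2 (only option left). Strike 2 from position 3, position 5, position 6.
That leaves position 3 = 6. Eliminate 6 elsewhere: position 2, position 6.
That leaves position 4 = 0. Remove 0 from position 2, position 5.
position 2's domain is down to {12}, so position 2 = 12. Remove 12 from position 5, position 6.
That leaves position 5 = 10.
position 6 must be 4 (only option left).

position 1=2, position 2=12, position 3=6, position 4=0, position 5=10, position 6=4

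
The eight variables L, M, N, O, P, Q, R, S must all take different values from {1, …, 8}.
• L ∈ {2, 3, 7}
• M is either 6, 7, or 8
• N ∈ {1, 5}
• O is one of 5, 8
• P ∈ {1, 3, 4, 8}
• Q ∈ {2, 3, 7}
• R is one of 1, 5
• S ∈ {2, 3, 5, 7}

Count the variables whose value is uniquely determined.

The 8 variables together cover exactly {1, 2, 3, 4, 5, 6, 7, 8} — 8 values for 8 variables — and 4 appears only in P's list, so P = 4.
Among the 7 still-open variables, 6 fits only M (and all 7 values in {1, 2, 3, 5, 6, 7, 8} must be used), so M = 6.
The 6 still-open variables draw from only 6 values {1, 2, 3, 5, 7, 8}, so each is used; only O can be 8, hence O = 8.
N and R between them cover only {1, 5} — a naked pair. Remove those values from S.
Determined: M=6, O=8, P=4. The other variables each still have more than one consistent value. That makes 3.

3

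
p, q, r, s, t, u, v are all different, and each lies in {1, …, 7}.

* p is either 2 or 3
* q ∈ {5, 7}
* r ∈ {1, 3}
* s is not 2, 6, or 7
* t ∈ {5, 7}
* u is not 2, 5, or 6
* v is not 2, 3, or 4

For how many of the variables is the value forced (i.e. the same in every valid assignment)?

2

The 7 variables draw from only 7 values {1, 2, 3, 4, 5, 6, 7}, so each is used; only p can be 2, hence p = 2.
The 6 still-open variables together cover exactly {1, 3, 4, 5, 6, 7} — 6 values for 6 variables — and 6 appears only in v's list, so v = 6.
q and t share exactly the 2 values {5, 7}; by pigeonhole those values go to them, so strike 5, 7 from s, u.
Determined: p=2, v=6. The other variables each still have more than one consistent value. That makes 2.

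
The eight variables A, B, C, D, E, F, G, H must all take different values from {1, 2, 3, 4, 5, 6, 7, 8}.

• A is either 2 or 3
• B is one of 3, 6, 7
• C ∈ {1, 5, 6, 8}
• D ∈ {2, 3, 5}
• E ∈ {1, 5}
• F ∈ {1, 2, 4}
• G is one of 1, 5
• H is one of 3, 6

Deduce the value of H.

The 8 variables draw from only 8 values {1, 2, 3, 4, 5, 6, 7, 8}, so each is used; only F can be 4, hence F = 4.
The 7 still-open variables draw from only 7 values {1, 2, 3, 5, 6, 7, 8}, so each is used; only B can be 7, hence B = 7.
The 6 still-open variables together cover exactly {1, 2, 3, 5, 6, 8} — 6 values for 6 variables — and 8 appears only in C's list, so C = 8.
The 5 still-open variables together cover exactly {1, 2, 3, 5, 6} — 5 values for 5 variables — and 6 appears only in H's list, so H = 6.

6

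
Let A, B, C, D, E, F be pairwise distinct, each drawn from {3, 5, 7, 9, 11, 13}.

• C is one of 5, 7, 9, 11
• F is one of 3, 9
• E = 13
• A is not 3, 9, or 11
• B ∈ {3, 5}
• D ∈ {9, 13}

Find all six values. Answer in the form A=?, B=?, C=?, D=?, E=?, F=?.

A=7, B=5, C=11, D=9, E=13, F=3

E has just one choice, so E = 13. Eliminate 13 elsewhere: A, D.
That leaves D = 9. Remove 9 from C, F.
F has just one choice, so F = 3. Remove 3 from B.
That leaves B = 5. Eliminate 5 elsewhere: A, C.
A's domain is down to {7}, so A = 7. Remove 7 from C.
That leaves C = 11.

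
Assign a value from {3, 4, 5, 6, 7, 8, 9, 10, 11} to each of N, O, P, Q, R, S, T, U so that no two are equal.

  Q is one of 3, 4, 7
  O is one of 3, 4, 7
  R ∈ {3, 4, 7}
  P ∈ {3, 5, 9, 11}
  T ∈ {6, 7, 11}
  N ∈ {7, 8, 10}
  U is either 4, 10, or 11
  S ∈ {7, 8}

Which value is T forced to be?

6

O, Q, R share exactly the 3 values {3, 4, 7}; by pigeonhole those values go to them, so strike 3, 4, 7 from N, P, S, T, U.
S's domain is down to {8}, so S = 8. So N can't be 8.
That leaves N = 10. Remove 10 from U.
That leaves U = 11. Eliminate 11 elsewhere: P, T.
So T = 6.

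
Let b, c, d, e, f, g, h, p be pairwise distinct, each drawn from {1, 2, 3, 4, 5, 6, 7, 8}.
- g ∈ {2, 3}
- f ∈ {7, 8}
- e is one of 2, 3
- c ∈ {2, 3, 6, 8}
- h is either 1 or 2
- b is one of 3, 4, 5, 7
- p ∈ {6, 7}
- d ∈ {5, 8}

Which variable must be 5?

d

Among the 8 variables, 1 fits only h (and all 8 values in {1, 2, 3, 4, 5, 6, 7, 8} must be used), so h = 1.
The 7 still-open variables draw from only 7 values {2, 3, 4, 5, 6, 7, 8}, so each is used; only b can be 4, hence b = 4.
Among the 6 still-open variables, 5 fits only d (and all 6 values in {2, 3, 5, 6, 7, 8} must be used), so d = 5.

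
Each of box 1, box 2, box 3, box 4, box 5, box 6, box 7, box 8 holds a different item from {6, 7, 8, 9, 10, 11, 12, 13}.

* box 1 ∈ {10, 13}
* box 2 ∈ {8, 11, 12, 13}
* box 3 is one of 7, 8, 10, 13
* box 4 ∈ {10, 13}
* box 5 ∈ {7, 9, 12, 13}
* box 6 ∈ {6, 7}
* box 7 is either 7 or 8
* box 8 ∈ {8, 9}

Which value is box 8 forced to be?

The 8 variables draw from only 8 values {6, 7, 8, 9, 10, 11, 12, 13}, so each is used; only box 6 can be 6, hence box 6 = 6.
The 7 still-open variables together cover exactly {7, 8, 9, 10, 11, 12, 13} — 7 values for 7 variables — and 11 appears only in box 2's list, so box 2 = 11.
The 6 still-open variables together cover exactly {7, 8, 9, 10, 12, 13} — 6 values for 6 variables — and 12 appears only in box 5's list, so box 5 = 12.
Among the 5 still-open variables, 9 fits only box 8 (and all 5 values in {7, 8, 9, 10, 13} must be used), so box 8 = 9.

9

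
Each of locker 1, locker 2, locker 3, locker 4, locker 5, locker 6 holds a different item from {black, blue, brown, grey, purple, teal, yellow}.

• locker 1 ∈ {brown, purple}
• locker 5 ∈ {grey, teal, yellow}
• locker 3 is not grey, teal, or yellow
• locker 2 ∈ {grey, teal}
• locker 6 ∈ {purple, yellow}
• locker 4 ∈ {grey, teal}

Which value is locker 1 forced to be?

brown

The 2 variables locker 2 and locker 4 are confined to {grey, teal}, which locks those values in; drop them from locker 5.
That leaves locker 5 = yellow. Eliminate yellow elsewhere: locker 6.
locker 6's domain is down to {purple}, so locker 6 = purple. Remove purple from locker 1, locker 3.
So locker 1 = brown.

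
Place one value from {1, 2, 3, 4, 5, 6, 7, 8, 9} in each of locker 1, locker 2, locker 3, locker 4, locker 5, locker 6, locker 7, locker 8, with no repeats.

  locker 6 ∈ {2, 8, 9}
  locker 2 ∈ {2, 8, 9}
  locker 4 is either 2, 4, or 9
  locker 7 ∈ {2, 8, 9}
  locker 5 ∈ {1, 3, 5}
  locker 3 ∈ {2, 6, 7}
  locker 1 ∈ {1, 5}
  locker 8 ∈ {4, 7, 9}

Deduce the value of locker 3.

The 3 variables locker 2, locker 6, locker 7 are confined to {2, 8, 9}, which locks those values in; drop them from locker 3, locker 4, locker 8.
locker 4 must be 4 (only option left). Eliminate 4 elsewhere: locker 8.
locker 8 must be 7 (only option left). Eliminate 7 elsewhere: locker 3.
So locker 3 = 6.

6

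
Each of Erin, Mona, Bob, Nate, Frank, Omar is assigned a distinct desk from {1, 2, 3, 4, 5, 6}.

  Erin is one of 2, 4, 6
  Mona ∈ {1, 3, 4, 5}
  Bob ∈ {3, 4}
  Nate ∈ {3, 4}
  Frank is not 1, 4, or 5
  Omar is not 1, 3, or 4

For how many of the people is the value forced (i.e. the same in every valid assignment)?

2

The 6 variables draw from only 6 values {1, 2, 3, 4, 5, 6}, so each is used; only Mona can be 1, hence Mona = 1.
Among the 5 still-open variables, 5 fits only Omar (and all 5 values in {2, 3, 4, 5, 6} must be used), so Omar = 5.
Bob and Nate between them cover only {3, 4} — a naked pair. Remove those values from Erin, Frank.
Determined: Mona=1, Omar=5. The other people each still have more than one consistent value. That makes 2.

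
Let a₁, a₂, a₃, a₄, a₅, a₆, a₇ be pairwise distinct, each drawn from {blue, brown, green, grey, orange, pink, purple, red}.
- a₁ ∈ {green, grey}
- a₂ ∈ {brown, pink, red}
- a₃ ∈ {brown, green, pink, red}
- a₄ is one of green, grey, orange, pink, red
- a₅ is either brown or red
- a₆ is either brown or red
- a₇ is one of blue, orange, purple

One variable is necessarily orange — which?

The 2 variables a₅ and a₆ are confined to {brown, red}, which locks those values in; drop them from a₂, a₃, a₄.
That leaves a₂ = pink. Remove pink from a₃, a₄.
a₃'s domain is down to {green}, so a₃ = green. Eliminate green elsewhere: a₁, a₄.
a₁ has just one choice, so a₁ = grey. Remove grey from a₄.
So orange goes to a₄.

a₄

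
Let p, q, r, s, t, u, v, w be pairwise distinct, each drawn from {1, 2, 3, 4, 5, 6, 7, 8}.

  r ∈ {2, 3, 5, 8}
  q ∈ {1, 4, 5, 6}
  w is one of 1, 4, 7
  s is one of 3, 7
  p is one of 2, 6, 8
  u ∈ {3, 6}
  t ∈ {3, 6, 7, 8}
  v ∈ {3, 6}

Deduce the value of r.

The 2 variables u and v are confined to {3, 6}, which locks those values in; drop them from p, q, r, s, t.
That leaves s = 7. Eliminate 7 elsewhere: t, w.
t must be 8 (only option left). Remove 8 from p, r.
p has just one choice, so p = 2. Eliminate 2 elsewhere: r.
So r = 5.

5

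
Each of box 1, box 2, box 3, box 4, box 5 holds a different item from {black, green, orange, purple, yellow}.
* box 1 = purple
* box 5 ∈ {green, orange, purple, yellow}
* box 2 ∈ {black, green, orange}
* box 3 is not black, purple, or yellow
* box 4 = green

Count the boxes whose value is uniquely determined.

5

box 1's domain is down to {purple}, so box 1 = purple. Strike purple from box 5.
box 4 must be green (only option left). Eliminate green elsewhere: box 2, box 3, box 5.
box 3's domain is down to {orange}, so box 3 = orange. So box 2, box 5 can't be orange.
box 5 has just one choice, so box 5 = yellow.
box 2's domain is down to {black}, so box 2 = black.
Every box is fixed: box 1=purple, box 2=black, box 3=orange, box 4=green, box 5=yellow. That makes 5.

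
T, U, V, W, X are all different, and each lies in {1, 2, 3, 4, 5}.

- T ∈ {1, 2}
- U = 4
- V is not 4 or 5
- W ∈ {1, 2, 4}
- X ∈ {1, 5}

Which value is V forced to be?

U must be 4 (only option left). So W can't be 4.
The 4 still-open variables draw from only 4 values {1, 2, 3, 5}, so each is used; only V can be 3, hence V = 3.

3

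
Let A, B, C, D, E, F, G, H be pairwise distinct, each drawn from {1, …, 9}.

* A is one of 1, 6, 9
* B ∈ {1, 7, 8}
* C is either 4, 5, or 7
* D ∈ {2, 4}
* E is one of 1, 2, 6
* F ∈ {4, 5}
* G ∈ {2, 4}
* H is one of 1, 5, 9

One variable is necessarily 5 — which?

F

Among the 8 variables, 8 fits only B (and all 8 values in {1, 2, 4, 5, 6, 7, 8, 9} must be used), so B = 8.
Among the 7 still-open variables, 7 fits only C (and all 7 values in {1, 2, 4, 5, 6, 7, 9} must be used), so C = 7.
D and G between them cover only {2, 4} — a naked pair. Remove those values from E, F.
So 5 goes to F.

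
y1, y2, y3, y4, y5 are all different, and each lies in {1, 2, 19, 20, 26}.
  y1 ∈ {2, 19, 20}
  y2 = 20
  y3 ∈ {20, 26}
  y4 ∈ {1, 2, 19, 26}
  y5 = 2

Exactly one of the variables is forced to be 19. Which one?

y1

y2 has just one choice, so y2 = 20. Eliminate 20 elsewhere: y1, y3.
y3 must be 26 (only option left). Eliminate 26 elsewhere: y4.
y5 has just one choice, so y5 = 2. So y1, y4 can't be 2.
So 19 goes to y1.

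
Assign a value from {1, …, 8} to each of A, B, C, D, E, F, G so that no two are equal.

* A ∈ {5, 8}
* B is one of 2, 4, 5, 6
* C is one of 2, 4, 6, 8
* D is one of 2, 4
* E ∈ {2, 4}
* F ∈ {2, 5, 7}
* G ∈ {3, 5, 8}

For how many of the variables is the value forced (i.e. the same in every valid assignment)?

2

The 7 variables draw from only 7 values {2, 3, 4, 5, 6, 7, 8}, so each is used; only G can be 3, hence G = 3.
The 6 still-open variables together cover exactly {2, 4, 5, 6, 7, 8} — 6 values for 6 variables — and 7 appears only in F's list, so F = 7.
D and E between them cover only {2, 4} — a naked pair. Remove those values from B, C.
Determined: F=7, G=3. The other variables each still have more than one consistent value. That makes 2.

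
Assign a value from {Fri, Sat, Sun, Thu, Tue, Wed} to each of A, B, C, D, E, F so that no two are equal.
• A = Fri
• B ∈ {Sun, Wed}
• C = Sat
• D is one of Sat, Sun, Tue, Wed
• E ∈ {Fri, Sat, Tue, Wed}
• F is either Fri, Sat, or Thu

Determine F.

Thu

A must be Fri (only option left). Remove Fri from E, F.
That leaves C = Sat. Remove Sat from D, E, F.
So F = Thu.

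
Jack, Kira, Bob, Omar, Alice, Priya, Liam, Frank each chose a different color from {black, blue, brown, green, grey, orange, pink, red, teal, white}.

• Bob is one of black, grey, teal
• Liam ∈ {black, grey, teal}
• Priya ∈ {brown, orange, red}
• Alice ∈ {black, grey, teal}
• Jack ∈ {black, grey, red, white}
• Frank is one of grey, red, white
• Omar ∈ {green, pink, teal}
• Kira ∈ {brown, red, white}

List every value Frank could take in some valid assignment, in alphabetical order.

Bob, Alice, Liam share exactly the 3 values {black, grey, teal}; by pigeonhole those values go to them, so strike black, grey, teal from Jack, Omar, Frank.
The 2 variables Jack and Frank are confined to {red, white}, which locks those values in; drop them from Kira, Priya.
Kira's domain is down to {brown}, so Kira = brown. Remove brown from Priya.
Priya has just one choice, so Priya = orange.
No further eliminations apply; Frank can still be any of red, white.

red, white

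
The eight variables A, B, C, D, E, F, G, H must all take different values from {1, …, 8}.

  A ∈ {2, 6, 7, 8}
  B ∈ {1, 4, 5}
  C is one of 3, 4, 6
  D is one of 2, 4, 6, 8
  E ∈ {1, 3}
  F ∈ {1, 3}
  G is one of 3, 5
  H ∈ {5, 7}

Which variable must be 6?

C

The 2 variables E and F are confined to {1, 3}, which locks those values in; drop them from B, C, G.
G has just one choice, so G = 5. Strike 5 from B, H.
H must be 7 (only option left). Eliminate 7 elsewhere: A.
That leaves B = 4. Eliminate 4 elsewhere: C, D.
So 6 goes to C.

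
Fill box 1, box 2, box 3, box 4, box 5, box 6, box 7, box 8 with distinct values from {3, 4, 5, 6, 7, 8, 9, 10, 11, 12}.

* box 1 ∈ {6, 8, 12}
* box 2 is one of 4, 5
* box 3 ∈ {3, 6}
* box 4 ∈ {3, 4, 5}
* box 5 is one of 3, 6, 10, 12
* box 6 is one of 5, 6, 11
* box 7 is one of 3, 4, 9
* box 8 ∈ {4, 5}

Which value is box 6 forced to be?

11

box 2 and box 8 share exactly the 2 values {4, 5}; by pigeonhole those values go to them, so strike 4, 5 from box 4, box 6, box 7.
box 4's domain is down to {3}, so box 4 = 3. Remove 3 from box 3, box 5, box 7.
box 7 has just one choice, so box 7 = 9.
box 3's domain is down to {6}, so box 3 = 6. Strike 6 from box 1, box 5, box 6.
So box 6 = 11.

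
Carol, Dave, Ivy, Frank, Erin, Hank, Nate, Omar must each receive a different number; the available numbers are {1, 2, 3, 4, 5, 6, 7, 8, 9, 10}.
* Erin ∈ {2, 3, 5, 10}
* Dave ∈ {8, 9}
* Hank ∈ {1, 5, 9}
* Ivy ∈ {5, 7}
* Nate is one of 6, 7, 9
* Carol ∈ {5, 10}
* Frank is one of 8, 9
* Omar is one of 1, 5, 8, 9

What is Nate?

6

Dave and Frank between them cover only {8, 9} — a naked pair. Remove those values from Hank, Nate, Omar.
Hank and Omar share exactly the 2 values {1, 5}; by pigeonhole those values go to them, so strike 1, 5 from Carol, Ivy, Erin.
Carol has just one choice, so Carol = 10. Strike 10 from Erin.
Ivy has just one choice, so Ivy = 7. Remove 7 from Nate.
So Nate = 6.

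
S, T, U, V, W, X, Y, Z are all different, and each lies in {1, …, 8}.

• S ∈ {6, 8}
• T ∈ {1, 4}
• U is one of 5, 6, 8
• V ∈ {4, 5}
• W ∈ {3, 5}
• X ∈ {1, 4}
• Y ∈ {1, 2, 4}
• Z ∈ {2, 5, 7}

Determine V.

5

The 8 variables together cover exactly {1, 2, 3, 4, 5, 6, 7, 8} — 8 values for 8 variables — and 3 appears only in W's list, so W = 3.
The 7 still-open variables together cover exactly {1, 2, 4, 5, 6, 7, 8} — 7 values for 7 variables — and 7 appears only in Z's list, so Z = 7.
The 6 still-open variables draw from only 6 values {1, 2, 4, 5, 6, 8}, so each is used; only Y can be 2, hence Y = 2.
T and X between them cover only {1, 4} — a naked pair. Remove those values from V.
So V = 5.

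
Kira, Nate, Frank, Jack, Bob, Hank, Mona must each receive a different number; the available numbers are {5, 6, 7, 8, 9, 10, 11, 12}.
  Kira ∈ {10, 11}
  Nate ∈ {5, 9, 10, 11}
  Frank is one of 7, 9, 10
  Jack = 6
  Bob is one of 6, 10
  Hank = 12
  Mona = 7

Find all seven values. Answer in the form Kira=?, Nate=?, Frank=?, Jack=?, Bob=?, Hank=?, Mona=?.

Jack's domain is down to {6}, so Jack = 6. Eliminate 6 elsewhere: Bob.
Bob has just one choice, so Bob = 10. So Kira, Nate, Frank can't be 10.
That leaves Hank = 12.
Mona has just one choice, so Mona = 7. Strike 7 from Frank.
That leaves Kira = 11. So Nate can't be 11.
Frank has just one choice, so Frank = 9. Remove 9 from Nate.
Nate's domain is down to {5}, so Nate = 5.

Kira=11, Nate=5, Frank=9, Jack=6, Bob=10, Hank=12, Mona=7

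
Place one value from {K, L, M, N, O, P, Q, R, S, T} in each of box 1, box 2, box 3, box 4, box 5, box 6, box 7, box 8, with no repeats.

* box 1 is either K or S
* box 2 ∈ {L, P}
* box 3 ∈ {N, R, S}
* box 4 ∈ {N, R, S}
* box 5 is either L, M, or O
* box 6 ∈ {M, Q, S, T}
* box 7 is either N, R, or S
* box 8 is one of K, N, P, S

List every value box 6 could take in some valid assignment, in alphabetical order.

box 3, box 4, box 7 share exactly the 3 values {N, R, S}; by pigeonhole those values go to them, so strike N, R, S from box 1, box 6, box 8.
box 1's domain is down to {K}, so box 1 = K. Eliminate K elsewhere: box 8.
box 8's domain is down to {P}, so box 8 = P. Remove P from box 2.
box 2 must be L (only option left). Remove L from box 5.
No further eliminations apply; box 6 can still be any of M, Q, T.

M, Q, T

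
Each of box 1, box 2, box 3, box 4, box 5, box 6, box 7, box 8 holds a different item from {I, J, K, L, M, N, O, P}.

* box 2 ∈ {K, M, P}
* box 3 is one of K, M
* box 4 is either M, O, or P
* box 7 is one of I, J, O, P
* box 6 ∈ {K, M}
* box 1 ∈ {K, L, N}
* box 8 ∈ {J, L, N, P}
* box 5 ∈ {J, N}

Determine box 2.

The 8 variables together cover exactly {I, J, K, L, M, N, O, P} — 8 values for 8 variables — and I appears only in box 7's list, so box 7 = I.
The 7 still-open variables together cover exactly {J, K, L, M, N, O, P} — 7 values for 7 variables — and O appears only in box 4's list, so box 4 = O.
box 3 and box 6 share exactly the 2 values {K, M}; by pigeonhole those values go to them, so strike K, M from box 1, box 2.
So box 2 = P.

P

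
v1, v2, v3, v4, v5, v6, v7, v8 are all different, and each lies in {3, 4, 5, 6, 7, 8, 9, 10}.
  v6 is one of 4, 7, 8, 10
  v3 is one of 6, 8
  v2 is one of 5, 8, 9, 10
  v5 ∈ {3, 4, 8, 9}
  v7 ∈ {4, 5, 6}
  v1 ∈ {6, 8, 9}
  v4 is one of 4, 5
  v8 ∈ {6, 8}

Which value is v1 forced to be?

9

The 8 variables together cover exactly {3, 4, 5, 6, 7, 8, 9, 10} — 8 values for 8 variables — and 3 appears only in v5's list, so v5 = 3.
Among the 7 still-open variables, 7 fits only v6 (and all 7 values in {4, 5, 6, 7, 8, 9, 10} must be used), so v6 = 7.
Among the 6 still-open variables, 10 fits only v2 (and all 6 values in {4, 5, 6, 8, 9, 10} must be used), so v2 = 10.
Among the 5 still-open variables, 9 fits only v1 (and all 5 values in {4, 5, 6, 8, 9} must be used), so v1 = 9.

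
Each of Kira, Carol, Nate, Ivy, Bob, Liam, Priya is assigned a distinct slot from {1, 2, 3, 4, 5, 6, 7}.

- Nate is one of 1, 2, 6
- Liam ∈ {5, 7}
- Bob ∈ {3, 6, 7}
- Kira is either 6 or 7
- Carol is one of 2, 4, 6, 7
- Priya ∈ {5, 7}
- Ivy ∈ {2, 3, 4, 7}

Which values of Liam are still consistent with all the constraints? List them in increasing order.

5, 7

The 7 variables draw from only 7 values {1, 2, 3, 4, 5, 6, 7}, so each is used; only Nate can be 1, hence Nate = 1.
Liam and Priya share exactly the 2 values {5, 7}; by pigeonhole those values go to them, so strike 5, 7 from Kira, Carol, Ivy, Bob.
That leaves Kira = 6. Strike 6 from Carol, Bob.
Bob's domain is down to {3}, so Bob = 3. Remove 3 from Ivy.
No further eliminations apply; Liam can still be any of 5, 7.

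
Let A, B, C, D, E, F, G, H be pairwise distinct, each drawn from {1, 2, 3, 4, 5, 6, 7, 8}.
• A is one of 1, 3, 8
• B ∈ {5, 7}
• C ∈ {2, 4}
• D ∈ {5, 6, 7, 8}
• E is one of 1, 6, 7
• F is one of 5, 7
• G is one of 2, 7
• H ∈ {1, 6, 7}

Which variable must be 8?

D

The 8 variables together cover exactly {1, 2, 3, 4, 5, 6, 7, 8} — 8 values for 8 variables — and 3 appears only in A's list, so A = 3.
The 7 still-open variables draw from only 7 values {1, 2, 4, 5, 6, 7, 8}, so each is used; only C can be 4, hence C = 4.
The 6 still-open variables together cover exactly {1, 2, 5, 6, 7, 8} — 6 values for 6 variables — and 2 appears only in G's list, so G = 2.
The 5 still-open variables draw from only 5 values {1, 5, 6, 7, 8}, so each is used; only D can be 8, hence D = 8.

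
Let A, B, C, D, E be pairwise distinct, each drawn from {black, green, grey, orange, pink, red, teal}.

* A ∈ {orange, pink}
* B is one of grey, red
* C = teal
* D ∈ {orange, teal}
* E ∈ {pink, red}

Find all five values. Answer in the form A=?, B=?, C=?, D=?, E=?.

A=pink, B=grey, C=teal, D=orange, E=red

C's domain is down to {teal}, so C = teal. Eliminate teal elsewhere: D.
That leaves D = orange. Strike orange from A.
A has just one choice, so A = pink. So E can't be pink.
E's domain is down to {red}, so E = red. Eliminate red elsewhere: B.
That leaves B = grey.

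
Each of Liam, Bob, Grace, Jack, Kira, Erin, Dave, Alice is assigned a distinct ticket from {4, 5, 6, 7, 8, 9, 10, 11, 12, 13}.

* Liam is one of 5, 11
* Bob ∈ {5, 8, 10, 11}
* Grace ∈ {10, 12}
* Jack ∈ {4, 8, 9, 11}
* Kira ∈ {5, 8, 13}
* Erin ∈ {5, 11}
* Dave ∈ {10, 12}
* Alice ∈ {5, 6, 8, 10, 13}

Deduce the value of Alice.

The 2 variables Liam and Erin are confined to {5, 11}, which locks those values in; drop them from Bob, Jack, Kira, Alice.
Grace and Dave between them cover only {10, 12} — a naked pair. Remove those values from Bob, Alice.
Bob must be 8 (only option left). Strike 8 from Jack, Kira, Alice.
That leaves Kira = 13. Remove 13 from Alice.
So Alice = 6.

6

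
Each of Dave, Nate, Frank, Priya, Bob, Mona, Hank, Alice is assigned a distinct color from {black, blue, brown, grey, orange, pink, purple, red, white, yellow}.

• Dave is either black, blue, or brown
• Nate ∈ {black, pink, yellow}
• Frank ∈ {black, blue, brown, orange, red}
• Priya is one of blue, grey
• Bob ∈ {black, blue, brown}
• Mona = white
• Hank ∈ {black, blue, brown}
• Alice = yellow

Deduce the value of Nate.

Mona must be white (only option left).
That leaves Alice = yellow. Eliminate yellow elsewhere: Nate.
Dave, Bob, Hank between them cover only {black, blue, brown} — a naked triple. Remove those values from Nate, Frank, Priya.
So Nate = pink.

pink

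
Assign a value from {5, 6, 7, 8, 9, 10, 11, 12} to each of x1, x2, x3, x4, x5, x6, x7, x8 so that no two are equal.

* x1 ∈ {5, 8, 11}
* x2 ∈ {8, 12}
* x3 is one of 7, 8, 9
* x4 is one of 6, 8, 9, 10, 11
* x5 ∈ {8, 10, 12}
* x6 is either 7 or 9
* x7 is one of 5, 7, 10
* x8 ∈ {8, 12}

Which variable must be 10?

x5

Among the 8 variables, 6 fits only x4 (and all 8 values in {5, 6, 7, 8, 9, 10, 11, 12} must be used), so x4 = 6.
Among the 7 still-open variables, 11 fits only x1 (and all 7 values in {5, 7, 8, 9, 10, 11, 12} must be used), so x1 = 11.
The 6 still-open variables draw from only 6 values {5, 7, 8, 9, 10, 12}, so each is used; only x7 can be 5, hence x7 = 5.
The 5 still-open variables draw from only 5 values {7, 8, 9, 10, 12}, so each is used; only x5 can be 10, hence x5 = 10.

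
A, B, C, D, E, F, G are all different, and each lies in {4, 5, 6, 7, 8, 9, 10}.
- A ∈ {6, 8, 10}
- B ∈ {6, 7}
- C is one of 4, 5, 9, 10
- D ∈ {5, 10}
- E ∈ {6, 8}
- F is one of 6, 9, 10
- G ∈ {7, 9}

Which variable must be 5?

The 7 variables draw from only 7 values {4, 5, 6, 7, 8, 9, 10}, so each is used; only C can be 4, hence C = 4.
The 6 still-open variables draw from only 6 values {5, 6, 7, 8, 9, 10}, so each is used; only D can be 5, hence D = 5.

D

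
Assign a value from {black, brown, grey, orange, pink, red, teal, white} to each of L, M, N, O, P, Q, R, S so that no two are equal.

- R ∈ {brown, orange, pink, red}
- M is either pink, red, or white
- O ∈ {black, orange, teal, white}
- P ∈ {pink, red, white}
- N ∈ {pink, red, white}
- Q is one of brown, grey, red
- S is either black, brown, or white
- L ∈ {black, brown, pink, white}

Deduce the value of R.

orange

The 8 variables draw from only 8 values {black, brown, grey, orange, pink, red, teal, white}, so each is used; only Q can be grey, hence Q = grey.
The 7 still-open variables together cover exactly {black, brown, orange, pink, red, teal, white} — 7 values for 7 variables — and teal appears only in O's list, so O = teal.
Among the 6 still-open variables, orange fits only R (and all 6 values in {black, brown, orange, pink, red, white} must be used), so R = orange.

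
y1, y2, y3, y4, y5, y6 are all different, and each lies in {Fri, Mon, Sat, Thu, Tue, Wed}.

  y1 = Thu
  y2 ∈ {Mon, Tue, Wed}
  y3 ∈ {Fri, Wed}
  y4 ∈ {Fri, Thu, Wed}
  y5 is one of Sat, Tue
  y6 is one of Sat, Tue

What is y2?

Mon

y1's domain is down to {Thu}, so y1 = Thu. Strike Thu from y4.
The 5 still-open variables draw from only 5 values {Fri, Mon, Sat, Tue, Wed}, so each is used; only y2 can be Mon, hence y2 = Mon.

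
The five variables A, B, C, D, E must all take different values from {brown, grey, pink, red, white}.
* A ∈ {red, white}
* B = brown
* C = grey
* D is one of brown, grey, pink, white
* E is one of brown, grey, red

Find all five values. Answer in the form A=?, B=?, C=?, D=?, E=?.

B's domain is down to {brown}, so B = brown. Remove brown from D, E.
That leaves C = grey. So D, E can't be grey.
That leaves E = red. Remove red from A.
That leaves A = white. Eliminate white elsewhere: D.
D has just one choice, so D = pink.

A=white, B=brown, C=grey, D=pink, E=red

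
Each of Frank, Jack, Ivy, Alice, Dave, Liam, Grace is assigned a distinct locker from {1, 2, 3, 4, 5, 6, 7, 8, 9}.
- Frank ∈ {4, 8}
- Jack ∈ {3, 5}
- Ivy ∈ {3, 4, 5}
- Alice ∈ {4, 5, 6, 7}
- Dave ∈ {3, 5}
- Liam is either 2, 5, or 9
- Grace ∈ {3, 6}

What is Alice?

7

Jack and Dave share exactly the 2 values {3, 5}; by pigeonhole those values go to them, so strike 3, 5 from Ivy, Alice, Liam, Grace.
Ivy must be 4 (only option left). Strike 4 from Frank, Alice.
That leaves Grace = 6. Strike 6 from Alice.
So Alice = 7.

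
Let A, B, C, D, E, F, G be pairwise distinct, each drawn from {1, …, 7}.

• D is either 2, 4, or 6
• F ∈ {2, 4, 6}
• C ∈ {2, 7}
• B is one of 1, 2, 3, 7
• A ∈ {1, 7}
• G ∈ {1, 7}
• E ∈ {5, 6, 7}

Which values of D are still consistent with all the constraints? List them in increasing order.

4, 6

The 7 variables together cover exactly {1, 2, 3, 4, 5, 6, 7} — 7 values for 7 variables — and 3 appears only in B's list, so B = 3.
The 6 still-open variables together cover exactly {1, 2, 4, 5, 6, 7} — 6 values for 6 variables — and 5 appears only in E's list, so E = 5.
A and G between them cover only {1, 7} — a naked pair. Remove those values from C.
C must be 2 (only option left). Strike 2 from D, F.
No further eliminations apply; D can still be any of 4, 6.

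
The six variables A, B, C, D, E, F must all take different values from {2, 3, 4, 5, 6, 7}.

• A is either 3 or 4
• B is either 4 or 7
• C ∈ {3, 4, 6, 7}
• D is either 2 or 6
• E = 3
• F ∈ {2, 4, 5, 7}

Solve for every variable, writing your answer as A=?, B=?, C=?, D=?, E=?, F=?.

A=4, B=7, C=6, D=2, E=3, F=5

E must be 3 (only option left). Strike 3 from A, C.
A's domain is down to {4}, so A = 4. So B, C, F can't be 4.
B's domain is down to {7}, so B = 7. Strike 7 from C, F.
C has just one choice, so C = 6. Strike 6 from D.
D's domain is down to {2}, so D = 2. Remove 2 from F.
F must be 5 (only option left).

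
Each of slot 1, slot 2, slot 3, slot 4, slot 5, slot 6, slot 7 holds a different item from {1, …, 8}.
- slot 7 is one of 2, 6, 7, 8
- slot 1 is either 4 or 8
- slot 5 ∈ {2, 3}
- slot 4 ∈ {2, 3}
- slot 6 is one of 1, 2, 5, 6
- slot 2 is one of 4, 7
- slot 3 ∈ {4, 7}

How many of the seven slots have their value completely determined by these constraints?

2

slot 2 and slot 3 between them cover only {4, 7} — a naked pair. Remove those values from slot 1, slot 7.
slot 1 must be 8 (only option left). Eliminate 8 elsewhere: slot 7.
slot 4 and slot 5 between them cover only {2, 3} — a naked pair. Remove those values from slot 6, slot 7.
slot 7 has just one choice, so slot 7 = 6. So slot 6 can't be 6.
Determined: slot 1=8, slot 7=6. The other slots each still have more than one consistent value. That makes 2.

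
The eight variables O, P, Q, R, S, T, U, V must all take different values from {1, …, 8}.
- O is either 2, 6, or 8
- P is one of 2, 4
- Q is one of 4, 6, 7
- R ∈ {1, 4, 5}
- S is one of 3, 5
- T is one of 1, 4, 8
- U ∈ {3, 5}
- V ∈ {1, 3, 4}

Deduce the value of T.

The 8 variables draw from only 8 values {1, 2, 3, 4, 5, 6, 7, 8}, so each is used; only Q can be 7, hence Q = 7.
The 7 still-open variables together cover exactly {1, 2, 3, 4, 5, 6, 8} — 7 values for 7 variables — and 6 appears only in O's list, so O = 6.
The 6 still-open variables draw from only 6 values {1, 2, 3, 4, 5, 8}, so each is used; only P can be 2, hence P = 2.
The 5 still-open variables draw from only 5 values {1, 3, 4, 5, 8}, so each is used; only T can be 8, hence T = 8.

8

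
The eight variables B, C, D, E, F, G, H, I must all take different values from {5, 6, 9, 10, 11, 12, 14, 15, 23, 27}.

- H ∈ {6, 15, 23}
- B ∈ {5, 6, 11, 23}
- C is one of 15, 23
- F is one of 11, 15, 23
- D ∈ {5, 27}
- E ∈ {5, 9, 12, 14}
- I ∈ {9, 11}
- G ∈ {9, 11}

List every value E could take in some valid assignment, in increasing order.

The 2 variables G and I are confined to {9, 11}, which locks those values in; drop them from B, E, F.
C and F between them cover only {15, 23} — a naked pair. Remove those values from B, H.
H must be 6 (only option left). Remove 6 from B.
B's domain is down to {5}, so B = 5. Eliminate 5 elsewhere: D, E.
D must be 27 (only option left).
No further eliminations apply; E can still be any of 12, 14.

12, 14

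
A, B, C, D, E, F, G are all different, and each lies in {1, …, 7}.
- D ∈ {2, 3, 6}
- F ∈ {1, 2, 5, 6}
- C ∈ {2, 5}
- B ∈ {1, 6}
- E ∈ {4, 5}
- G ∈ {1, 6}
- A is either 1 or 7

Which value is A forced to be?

7

The 7 variables together cover exactly {1, 2, 3, 4, 5, 6, 7} — 7 values for 7 variables — and 3 appears only in D's list, so D = 3.
The 6 still-open variables draw from only 6 values {1, 2, 4, 5, 6, 7}, so each is used; only E can be 4, hence E = 4.
The 5 still-open variables together cover exactly {1, 2, 5, 6, 7} — 5 values for 5 variables — and 7 appears only in A's list, so A = 7.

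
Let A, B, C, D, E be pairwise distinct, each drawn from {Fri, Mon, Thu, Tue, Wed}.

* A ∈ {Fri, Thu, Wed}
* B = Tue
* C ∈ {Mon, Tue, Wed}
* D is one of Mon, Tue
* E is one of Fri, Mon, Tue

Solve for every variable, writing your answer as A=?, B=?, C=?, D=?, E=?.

A=Thu, B=Tue, C=Wed, D=Mon, E=Fri

B has just one choice, so B = Tue. So C, D, E can't be Tue.
D must be Mon (only option left). Remove Mon from C, E.
E has just one choice, so E = Fri. Remove Fri from A.
That leaves C = Wed. Strike Wed from A.
A must be Thu (only option left).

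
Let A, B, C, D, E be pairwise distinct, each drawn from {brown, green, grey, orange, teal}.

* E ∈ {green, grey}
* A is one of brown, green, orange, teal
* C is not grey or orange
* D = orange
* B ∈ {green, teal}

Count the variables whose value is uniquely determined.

2

D has just one choice, so D = orange. So A can't be orange.
Among the 4 still-open variables, grey fits only E (and all 4 values in {brown, green, grey, teal} must be used), so E = grey.
Determined: D=orange, E=grey. The other variables each still have more than one consistent value. That makes 2.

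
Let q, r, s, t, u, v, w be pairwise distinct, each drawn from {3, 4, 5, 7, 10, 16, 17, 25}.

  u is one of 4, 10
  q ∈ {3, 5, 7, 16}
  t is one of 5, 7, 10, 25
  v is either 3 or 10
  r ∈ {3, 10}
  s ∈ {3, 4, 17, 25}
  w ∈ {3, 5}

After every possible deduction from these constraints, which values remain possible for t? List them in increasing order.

7, 25

The 2 variables r and v are confined to {3, 10}, which locks those values in; drop them from q, s, t, u, w.
u must be 4 (only option left). Eliminate 4 elsewhere: s.
That leaves w = 5. Eliminate 5 elsewhere: q, t.
No further eliminations apply; t can still be any of 7, 25.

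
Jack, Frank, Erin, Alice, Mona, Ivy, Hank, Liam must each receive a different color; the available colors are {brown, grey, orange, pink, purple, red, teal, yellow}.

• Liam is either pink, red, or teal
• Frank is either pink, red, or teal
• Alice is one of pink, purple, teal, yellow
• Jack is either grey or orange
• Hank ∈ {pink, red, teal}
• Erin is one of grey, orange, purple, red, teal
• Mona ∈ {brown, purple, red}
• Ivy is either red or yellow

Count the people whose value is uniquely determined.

Among the 8 variables, brown fits only Mona (and all 8 values in {brown, grey, orange, pink, purple, red, teal, yellow} must be used), so Mona = brown.
Frank, Hank, Liam share exactly the 3 values {pink, red, teal}; by pigeonhole those values go to them, so strike pink, red, teal from Erin, Alice, Ivy.
Ivy's domain is down to {yellow}, so Ivy = yellow. Strike yellow from Alice.
Alice has just one choice, so Alice = purple. Remove purple from Erin.
Determined: Alice=purple, Mona=brown, Ivy=yellow. The other people each still have more than one consistent value. That makes 3.

3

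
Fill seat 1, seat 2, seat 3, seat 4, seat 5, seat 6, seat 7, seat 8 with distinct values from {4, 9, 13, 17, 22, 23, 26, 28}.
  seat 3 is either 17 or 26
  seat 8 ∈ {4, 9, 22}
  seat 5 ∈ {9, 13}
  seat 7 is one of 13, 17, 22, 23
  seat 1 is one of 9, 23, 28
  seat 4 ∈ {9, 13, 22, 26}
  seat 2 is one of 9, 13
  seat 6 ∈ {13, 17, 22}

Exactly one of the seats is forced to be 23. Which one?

seat 7

The 8 variables together cover exactly {4, 9, 13, 17, 22, 23, 26, 28} — 8 values for 8 variables — and 4 appears only in seat 8's list, so seat 8 = 4.
The 7 still-open variables together cover exactly {9, 13, 17, 22, 23, 26, 28} — 7 values for 7 variables — and 28 appears only in seat 1's list, so seat 1 = 28.
Among the 6 still-open variables, 23 fits only seat 7 (and all 6 values in {9, 13, 17, 22, 23, 26} must be used), so seat 7 = 23.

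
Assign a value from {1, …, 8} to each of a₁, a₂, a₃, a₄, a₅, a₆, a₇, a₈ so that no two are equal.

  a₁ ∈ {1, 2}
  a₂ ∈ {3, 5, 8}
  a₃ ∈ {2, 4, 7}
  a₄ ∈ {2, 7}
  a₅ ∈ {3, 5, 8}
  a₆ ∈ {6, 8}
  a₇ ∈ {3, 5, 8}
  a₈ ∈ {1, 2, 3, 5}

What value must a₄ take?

The 8 variables draw from only 8 values {1, 2, 3, 4, 5, 6, 7, 8}, so each is used; only a₃ can be 4, hence a₃ = 4.
The 7 still-open variables together cover exactly {1, 2, 3, 5, 6, 7, 8} — 7 values for 7 variables — and 6 appears only in a₆'s list, so a₆ = 6.
The 6 still-open variables draw from only 6 values {1, 2, 3, 5, 7, 8}, so each is used; only a₄ can be 7, hence a₄ = 7.

7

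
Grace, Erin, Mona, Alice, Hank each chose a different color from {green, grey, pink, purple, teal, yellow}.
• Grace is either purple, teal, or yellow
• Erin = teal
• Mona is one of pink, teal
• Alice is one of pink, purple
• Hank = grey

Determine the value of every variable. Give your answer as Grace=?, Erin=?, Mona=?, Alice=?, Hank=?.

Grace=yellow, Erin=teal, Mona=pink, Alice=purple, Hank=grey

Erin has just one choice, so Erin = teal. Eliminate teal elsewhere: Grace, Mona.
Mona has just one choice, so Mona = pink. Eliminate pink elsewhere: Alice.
Alice's domain is down to {purple}, so Alice = purple. Remove purple from Grace.
Hank's domain is down to {grey}, so Hank = grey.
Grace must be yellow (only option left).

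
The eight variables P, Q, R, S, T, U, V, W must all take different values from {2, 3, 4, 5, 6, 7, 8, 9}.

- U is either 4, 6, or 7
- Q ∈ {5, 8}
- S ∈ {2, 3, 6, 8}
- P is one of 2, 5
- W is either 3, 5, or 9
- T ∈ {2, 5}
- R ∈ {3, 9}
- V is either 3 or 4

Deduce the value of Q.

Among the 8 variables, 7 fits only U (and all 8 values in {2, 3, 4, 5, 6, 7, 8, 9} must be used), so U = 7.
The 7 still-open variables draw from only 7 values {2, 3, 4, 5, 6, 8, 9}, so each is used; only V can be 4, hence V = 4.
The 6 still-open variables draw from only 6 values {2, 3, 5, 6, 8, 9}, so each is used; only S can be 6, hence S = 6.
The 5 still-open variables together cover exactly {2, 3, 5, 8, 9} — 5 values for 5 variables — and 8 appears only in Q's list, so Q = 8.

8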